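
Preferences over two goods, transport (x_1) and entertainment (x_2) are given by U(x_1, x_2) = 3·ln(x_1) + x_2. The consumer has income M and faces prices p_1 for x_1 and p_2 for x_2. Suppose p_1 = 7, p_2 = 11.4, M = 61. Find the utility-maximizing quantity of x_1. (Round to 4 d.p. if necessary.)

At the given prices: x_1* = 3·11.4/7 = 4.8857.

x_1* = 4.8857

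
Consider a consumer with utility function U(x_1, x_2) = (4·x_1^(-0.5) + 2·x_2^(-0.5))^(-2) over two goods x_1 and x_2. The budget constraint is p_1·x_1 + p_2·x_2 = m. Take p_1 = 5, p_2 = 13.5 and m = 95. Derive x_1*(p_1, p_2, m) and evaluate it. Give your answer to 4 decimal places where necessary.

From the CES first-order condition, 2·(x_2/x_1)^(1.5) = p_1/p_2.
Hence x_2/x_1 = ((1/2)·p_1/p_2)^(1/(1.5)), i.e. raised to the 2/3 power.
With the ratio pinned down, the budget gives x_1* = m/(p_1 + p_2·(x_2/x_1)) and x_2* = (x_2/x_1)·x_1*.
Numerically x_2/x_1 = 0.324891, so x_1* = 95/(5 + 13.5·0.324891) = 10.1214.

x_1* = 10.1214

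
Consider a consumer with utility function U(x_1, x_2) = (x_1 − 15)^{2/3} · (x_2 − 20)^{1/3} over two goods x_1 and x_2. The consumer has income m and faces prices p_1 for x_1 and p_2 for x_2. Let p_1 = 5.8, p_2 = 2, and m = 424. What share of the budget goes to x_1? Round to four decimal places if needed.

share on x_1 = 0.6722

MRS = 2·(x_2−20)/(x_1−15). Tangency with p_1/p_2 gives x_2−20 = (1/2)·(p_1/p_2)·(x_1−15).
Substituting into the budget: x_1* = 15 + 2/3·(m − 15·p_1 − 20·p_2)/p_1, and x_2* = 20 + 1/3·(…)/p_2.
Discretionary income = 424 − 15·5.8 − 20·2 = 297; x_1* = 15 + 2/3·297/5.8 = 49.1379; x_2* = 20 + 1/3·297/2 = 69.5.
Expenditure on x_1: 5.8·49.1379 = 285; share = 0.6722.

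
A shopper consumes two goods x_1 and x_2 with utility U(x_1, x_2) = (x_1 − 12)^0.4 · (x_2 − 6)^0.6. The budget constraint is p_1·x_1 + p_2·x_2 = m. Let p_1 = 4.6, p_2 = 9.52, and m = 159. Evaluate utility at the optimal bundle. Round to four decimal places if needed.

MRS = (2/3)·(x_2−6)/(x_1−12). Tangency with p_1/p_2 gives x_2−6 = (3/2)·(p_1/p_2)·(x_1−12).
Substituting into the budget: x_1* = 12 + 0.4·(m − 12·p_1 − 6·p_2)/p_1, and x_2* = 6 + 0.6·(…)/p_2.
Discretionary income = 159 − 12·4.6 − 6·9.52 = 46.68; x_1* = 12 + 0.4·46.68/4.6 = 16.0591; x_2* = 6 + 0.6·46.68/9.52 = 8.942.
Utility at the optimum: U(16.0591, 8.942) = 3.3463.

V = 3.3463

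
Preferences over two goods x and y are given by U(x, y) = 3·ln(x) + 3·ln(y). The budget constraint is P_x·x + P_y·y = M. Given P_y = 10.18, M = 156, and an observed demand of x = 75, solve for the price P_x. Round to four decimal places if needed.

Tangency: MRS = y/x = P_x/P_y.
So 3·P_y·y = 3·P_x·x; combined with the budget, a share 0.5 of income goes to x.
Demand: x*(P_x,P_y,M) = 0.5·M/P_x and y* = 0.5·M/P_y.
Set x* = 75 in the demand function and solve for P_x: P_x = 1.04.

P_x = 1.04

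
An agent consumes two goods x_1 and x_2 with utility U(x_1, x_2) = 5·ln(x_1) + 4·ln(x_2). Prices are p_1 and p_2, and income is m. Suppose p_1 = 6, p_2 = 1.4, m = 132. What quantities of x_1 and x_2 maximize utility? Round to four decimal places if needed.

x_1* = 12.2222, x_2* = 41.9048

MU_x_1/MU_x_2 = (5·x_2)/(4·x_1); tangency sets this equal to p_1/p_2.
Rearranging, p_2·x_2 = (4/5)·p_1·x_1. Substituting into the budget gives p_1·x_1·(1 + (4/5)) = m.
Demand: x_1*(p_1,p_2,m) = 5/9·m/p_1 and x_2* = 4/9·m/p_2.
At p_1=6, p_2=1.4, m=132: x_1* = 5/9·132/6 = 12.2222, x_2* = 41.9048.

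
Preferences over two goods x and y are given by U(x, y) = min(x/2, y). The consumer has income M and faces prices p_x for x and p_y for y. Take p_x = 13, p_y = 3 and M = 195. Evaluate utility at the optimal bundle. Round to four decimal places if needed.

With perfect complements, no substitution: consume in ratio x:y = 2:1.
Budget: p_x·x + p_y·(1/2)·x = M, so (2·p_x + p_y)·x = 2·M.
Demand: x*(p_x,p_y,M) = 2·M/(2·p_x + p_y), y* = M/(2·p_x + p_y).
Here 2·13 + 3 = 29, giving x* = 13.4483 and y* = 6.7241.
Utility at the optimum: U(13.4483, 6.7241) = 6.7241.

V = 6.7241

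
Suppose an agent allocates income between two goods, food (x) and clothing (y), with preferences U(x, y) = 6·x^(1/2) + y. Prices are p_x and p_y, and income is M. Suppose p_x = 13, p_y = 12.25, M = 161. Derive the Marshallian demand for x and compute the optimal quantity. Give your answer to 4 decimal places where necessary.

Plugging in: x* = (3·12.25/13)² = 7.9915.

x* = 7.9915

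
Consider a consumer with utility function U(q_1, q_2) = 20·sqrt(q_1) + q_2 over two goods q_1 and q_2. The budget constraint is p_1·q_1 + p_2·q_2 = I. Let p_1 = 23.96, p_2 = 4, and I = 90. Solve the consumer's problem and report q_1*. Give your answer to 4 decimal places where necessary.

Set MRS = p_1/p_2: 10·q_1^(−1/2) = p_1/p_2.
Solve: √q_1 = 10·p_2/p_1, so q_1*(p_1,p_2) = (10·p_2/p_1)², and q_2* = (I − p_1·q_1*)/p_2.
Plugging in: q_1* = (10·4/23.96)² = 2.7871.

q_1* = 2.7871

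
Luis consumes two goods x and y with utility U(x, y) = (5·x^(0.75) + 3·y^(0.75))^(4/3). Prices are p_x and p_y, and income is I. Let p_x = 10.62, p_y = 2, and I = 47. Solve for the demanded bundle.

x* = 0.2169, y* = 22.3483

MU_x ∝ 5·x^(-0.25), MU_y ∝ 3·y^(-0.25), so MRS = (5/3)·(y/x)^(0.25) = p_x/p_y.
Solve for the ratio: y/x = [(3/5)·p_x/p_y]^(4).
Substitute y = (y/x)·x into the budget: x* = I/(p_x + p_y·(y/x)).
Numerically y/x = 103.034599, so x* = 47/(10.62 + 2·103.034599) = 0.2169 and y* = 103.034599·0.2169 = 22.3483.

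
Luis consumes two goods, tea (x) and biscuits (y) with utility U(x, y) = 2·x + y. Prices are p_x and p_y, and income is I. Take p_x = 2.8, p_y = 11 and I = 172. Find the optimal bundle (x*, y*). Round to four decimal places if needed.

x* = 61.4286, y* = 0

Perfect substitutes: compare marginal utility per dollar. 2/p_x vs 1/p_y → 0.7143 vs 0.0909.
x gives more utility per dollar, so spend all income on x: x* = I/p_x, y* = 0.
Numerically: x* = 61.4286, y* = 0.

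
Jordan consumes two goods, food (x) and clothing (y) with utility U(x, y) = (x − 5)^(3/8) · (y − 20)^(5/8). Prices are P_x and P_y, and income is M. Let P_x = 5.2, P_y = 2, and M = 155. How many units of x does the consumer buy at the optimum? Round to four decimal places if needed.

x* = 11.4183

MRS = (3/5)·(y−20)/(x−5). Tangency with P_x/P_y gives y−20 = (5/3)·(P_x/P_y)·(x−5).
After buying the subsistence bundle (5, 20), a share 0.375 of the remaining income goes to x: x* = 5 + 0.375·(M − 5P_x − 20P_y)/P_x.
Discretionary income = 155 − 5·5.2 − 20·2 = 89; x* = 5 + 0.375·89/5.2 = 11.4183.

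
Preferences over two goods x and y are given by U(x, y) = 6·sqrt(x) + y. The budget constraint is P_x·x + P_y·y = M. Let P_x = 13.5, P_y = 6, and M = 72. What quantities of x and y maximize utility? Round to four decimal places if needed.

x* = 1.7778, y* = 8

Set MRS = P_x/P_y: 3·x^(−1/2) = P_x/P_y.
Solve: √x = 3·P_y/P_x, so x*(P_x,P_y) = (3·P_y/P_x)², and y* = (M − P_x·x*)/P_y.
Plugging in: x* = (3·6/13.5)² = 1.7778, y* = 8.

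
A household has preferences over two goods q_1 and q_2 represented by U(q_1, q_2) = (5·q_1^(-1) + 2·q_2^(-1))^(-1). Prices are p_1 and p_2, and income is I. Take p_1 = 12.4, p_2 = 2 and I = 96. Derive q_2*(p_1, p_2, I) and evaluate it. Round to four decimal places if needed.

MRS = MU_q_1/MU_q_2 = (5/2)·(q_2/q_1)^(2). Set equal to p_1/p_2.
Hence q_2/q_1 = ((2/5)·p_1/p_2)^(1/(2)), i.e. raised to the 0.5 power.
Substitute q_2 = (q_2/q_1)·q_1 into the budget: q_1* = I/(p_1 + p_2·(q_2/q_1)).
Numerically q_2/q_1 = 1.574802, so q_1* = 96/(12.4 + 2·1.574802) = 6.1738 and q_2* = 1.574802·6.1738 = 9.7225.

q_2* = 9.7225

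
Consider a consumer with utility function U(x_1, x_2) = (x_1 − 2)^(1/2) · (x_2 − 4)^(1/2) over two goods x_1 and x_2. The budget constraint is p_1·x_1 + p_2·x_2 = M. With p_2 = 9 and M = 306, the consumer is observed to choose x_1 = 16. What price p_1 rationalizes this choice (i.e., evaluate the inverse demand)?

p_1 = 9

MRS = (x_2−4)/(x_1−2). Tangency with p_1/p_2 gives x_2−4 = (p_1/p_2)·(x_1−2).
Substituting into the budget: x_1* = 2 + 0.5·(M − 2·p_1 − 4·p_2)/p_1, and x_2* = 4 + 0.5·(…)/p_2.
Set x_1* = 16 in the demand function and solve for p_1: p_1 = 9.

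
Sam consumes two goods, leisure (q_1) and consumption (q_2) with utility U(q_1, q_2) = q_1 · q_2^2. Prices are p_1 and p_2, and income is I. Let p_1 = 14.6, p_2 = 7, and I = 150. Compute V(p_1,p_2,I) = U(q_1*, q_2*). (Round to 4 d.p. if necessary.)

The MRS is (1/2)·q_2/q_1. Set MRS = p_1/p_2.
So p_2·q_2 = 2·p_1·q_1; combined with the budget, a share 1/3 of income goes to q_1.
Demand: q_1*(p_1,p_2,I) = 1/3·I/p_1 and q_2* = 2/3·I/p_2.
At p_1=14.6, p_2=7, I=150: q_1* = 1/3·150/14.6 = 3.4247, q_2* = 14.2857.
Utility at the optimum: U(3.4247, 14.2857) = 698.9097.

V = 698.9097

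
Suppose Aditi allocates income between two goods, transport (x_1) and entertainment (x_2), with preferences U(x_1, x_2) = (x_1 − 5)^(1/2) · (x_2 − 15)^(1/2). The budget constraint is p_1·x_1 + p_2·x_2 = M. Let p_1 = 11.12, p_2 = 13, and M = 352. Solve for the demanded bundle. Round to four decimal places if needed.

x_1* = 9.5594, x_2* = 18.9

Discretionary income = 352 − 5·11.12 − 15·13 = 101.4; x_1* = 5 + 0.5·101.4/11.12 = 9.5594; x_2* = 15 + 0.5·101.4/13 = 18.9.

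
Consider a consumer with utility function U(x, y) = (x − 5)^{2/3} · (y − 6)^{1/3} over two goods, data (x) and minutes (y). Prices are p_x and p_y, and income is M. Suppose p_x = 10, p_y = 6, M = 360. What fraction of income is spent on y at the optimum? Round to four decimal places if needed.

share on y = 0.3537

After buying the subsistence bundle (5, 6), a share 2/3 of the remaining income goes to x: x* = 5 + 2/3·(M − 5p_x − 6p_y)/p_x.
Discretionary income = 360 − 5·10 − 6·6 = 274; x* = 5 + 2/3·274/10 = 23.2667; y* = 6 + 1/3·274/6 = 21.2222.
Expenditure on y: 6·21.2222 = 127.3333; share = 0.3537.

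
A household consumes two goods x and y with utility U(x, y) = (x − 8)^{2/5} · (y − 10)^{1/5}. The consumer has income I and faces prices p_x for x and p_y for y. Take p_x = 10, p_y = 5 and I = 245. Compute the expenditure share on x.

MRS = 2·(y−10)/(x−8). Tangency with p_x/p_y gives y−10 = (1/2)·(p_x/p_y)·(x−8).
After buying the subsistence bundle (8, 10), a share 2/3 of the remaining income goes to x: x* = 8 + 2/3·(I − 8p_x − 10p_y)/p_x.
Discretionary income = 245 − 8·10 − 10·5 = 115; x* = 8 + 2/3·115/10 = 15.6667; y* = 10 + 1/3·115/5 = 17.6667.
Expenditure on x: 10·15.6667 = 156.6667; share = 0.6395.

share on x = 0.6395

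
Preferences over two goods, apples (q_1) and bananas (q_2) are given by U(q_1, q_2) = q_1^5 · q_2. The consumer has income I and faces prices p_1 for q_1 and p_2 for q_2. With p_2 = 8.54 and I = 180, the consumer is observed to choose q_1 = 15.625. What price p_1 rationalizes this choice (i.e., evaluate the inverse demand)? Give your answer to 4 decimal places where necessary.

The MRS is 5·q_2/q_1. Set MRS = p_1/p_2.
Rearranging, p_2·q_2 = (1/5)·p_1·q_1. Substituting into the budget gives p_1·q_1·(1 + (1/5)) = I.
Demand: q_1*(p_1,p_2,I) = 5/6·I/p_1 and q_2* = 1/6·I/p_2.
Set q_1* = 15.625 in the demand function and solve for p_1: p_1 = 9.6.

p_1 = 9.6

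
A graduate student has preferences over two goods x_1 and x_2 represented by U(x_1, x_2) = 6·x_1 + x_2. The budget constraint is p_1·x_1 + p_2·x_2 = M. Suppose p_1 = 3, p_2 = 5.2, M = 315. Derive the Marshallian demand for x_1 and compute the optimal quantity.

x_1* = 105

Perfect substitutes: compare marginal utility per dollar. 6/p_1 vs 1/p_2 → 2 vs 0.1923.
x_1 gives more utility per dollar, so spend all income on x_1: x_1* = M/p_1, x_2* = 0.
Numerically: x_1* = 105, x_2* = 0.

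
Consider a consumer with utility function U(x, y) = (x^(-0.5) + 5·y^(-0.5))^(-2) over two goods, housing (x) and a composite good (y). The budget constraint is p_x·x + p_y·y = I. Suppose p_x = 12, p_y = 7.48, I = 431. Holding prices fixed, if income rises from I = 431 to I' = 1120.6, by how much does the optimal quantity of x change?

Δx* = 16.4295

MU_x ∝ x^(-1.5), MU_y ∝ 5·y^(-1.5), so MRS = (1/5)·(y/x)^(1.5) = p_x/p_y.
Hence y/x = (5·p_x/p_y)^(1/(1.5)), i.e. raised to the 2/3 power.
With the ratio pinned down, the budget gives x* = I/(p_x + p_y·(y/x)) and y* = (y/x)·x*.
Numerically y/x = 4.007127, so x* = 431/(12 + 7.48·4.007127) = 10.2684.
At I' = 1120.6: x* = 26.6979. Change: 26.6979 − 10.2684 = 16.4295.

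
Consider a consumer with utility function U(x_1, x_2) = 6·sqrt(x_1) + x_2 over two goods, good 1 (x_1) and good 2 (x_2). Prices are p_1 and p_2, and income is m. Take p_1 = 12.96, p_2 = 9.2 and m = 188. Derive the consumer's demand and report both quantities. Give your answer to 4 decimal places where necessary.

x_1* = 4.5353, x_2* = 14.0459

MU_x_1 = 3/√x_1, MU_x_2 = 1. Tangency: 3/√x_1 = p_1/p_2.
Thus x_1* = (3·p_2/p_1)² — independent of m — with the rest of income spent on x_2.
Plugging in: x_1* = (3·9.2/12.96)² = 4.5353, x_2* = 14.0459.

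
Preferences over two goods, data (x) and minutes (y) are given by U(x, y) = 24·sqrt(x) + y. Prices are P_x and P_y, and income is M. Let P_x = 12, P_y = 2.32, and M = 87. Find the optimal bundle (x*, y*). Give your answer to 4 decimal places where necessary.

Utility is quasi-linear in y; the FOC for x is 12/√x = P_x/P_y.
Solve: √x = 12·P_y/P_x, so x*(P_x,P_y) = (12·P_y/P_x)², and y* = (M − P_x·x*)/P_y.
Plugging in: x* = (12·2.32/12)² = 5.3824, y* = 9.66.

x* = 5.3824, y* = 9.66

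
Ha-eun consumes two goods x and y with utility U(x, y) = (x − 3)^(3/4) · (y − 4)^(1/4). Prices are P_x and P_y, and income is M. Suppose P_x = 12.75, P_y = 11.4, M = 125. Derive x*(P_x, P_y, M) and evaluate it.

MRS = 3·(y−4)/(x−3). Tangency with P_x/P_y gives y−4 = (1/3)·(P_x/P_y)·(x−3).
After buying the subsistence bundle (3, 4), a share 0.75 of the remaining income goes to x: x* = 3 + 0.75·(M − 3P_x − 4P_y)/P_x.
Discretionary income = 125 − 3·12.75 − 4·11.4 = 41.15; x* = 3 + 0.75·41.15/12.75 = 5.4206.

x* = 5.4206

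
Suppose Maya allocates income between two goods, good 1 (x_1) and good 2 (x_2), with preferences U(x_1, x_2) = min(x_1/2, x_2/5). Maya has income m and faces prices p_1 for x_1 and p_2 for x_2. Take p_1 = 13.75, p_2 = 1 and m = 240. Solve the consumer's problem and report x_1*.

Leontief preferences: the optimum is at the kink where x_1/2 = x_2/5, i.e. x_2 = (5/2)·x_1.
Budget: p_1·x_1 + p_2·(5/2)·x_1 = m, so (2·p_1 + 5·p_2)·x_1 = 2·m.
Demand: x_1*(p_1,p_2,m) = 2·m/(2·p_1 + 5·p_2), x_2* = 5·m/(2·p_1 + 5·p_2).
Here 2·13.75 + 5·1 = 32.5, giving x_1* = 14.7692.

x_1* = 14.7692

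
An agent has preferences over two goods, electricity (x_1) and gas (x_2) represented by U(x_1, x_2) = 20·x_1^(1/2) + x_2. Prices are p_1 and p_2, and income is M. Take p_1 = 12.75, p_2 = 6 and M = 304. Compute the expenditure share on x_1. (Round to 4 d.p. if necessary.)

Thus x_1* = (10·p_2/p_1)² — independent of M — with the rest of income spent on x_2.
Plugging in: x_1* = (10·6/12.75)² = 22.1453, x_2* = 3.6078.
Expenditure on x_1: 12.75·22.1453 = 282.3529; share = 0.9288.

share on x_1 = 0.9288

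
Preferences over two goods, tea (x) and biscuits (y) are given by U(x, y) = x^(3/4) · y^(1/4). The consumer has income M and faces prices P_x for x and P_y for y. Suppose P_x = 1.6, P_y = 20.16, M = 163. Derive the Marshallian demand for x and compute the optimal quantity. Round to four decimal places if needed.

MU_x/MU_y = (0.75·y)/(0.25·x); tangency sets this equal to P_x/P_y.
Rearranging, P_y·y = (1/3)·P_x·x. Substituting into the budget gives P_x·x·(1 + (1/3)) = M.
Demand: x*(P_x,P_y,M) = 0.75·M/P_x and y* = 0.25·M/P_y.
At P_x=1.6, P_y=20.16, M=163: x* = 0.75·163/1.6 = 76.4062.

x* = 76.4062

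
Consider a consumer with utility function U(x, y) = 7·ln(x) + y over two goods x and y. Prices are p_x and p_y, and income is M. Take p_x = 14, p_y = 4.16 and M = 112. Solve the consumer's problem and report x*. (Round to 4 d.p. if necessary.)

Set MRS = p_x/p_y: (7/x)/1 = p_x/p_y.
So x*(p_x,p_y) = 7·p_y/p_x, independent of income; and y* = (M − 7·p_y)/p_y.
At the given prices: x* = 7·4.16/14 = 2.08.

x* = 2.08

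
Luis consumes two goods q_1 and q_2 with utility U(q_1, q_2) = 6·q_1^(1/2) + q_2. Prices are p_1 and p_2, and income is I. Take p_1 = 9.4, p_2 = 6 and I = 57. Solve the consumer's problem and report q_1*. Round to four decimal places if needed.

q_1* = 3.6668

Utility is quasi-linear in q_2; the FOC for q_1 is 3/√q_1 = p_1/p_2.
Solve: √q_1 = 3·p_2/p_1, so q_1*(p_1,p_2) = (3·p_2/p_1)², and q_2* = (I − p_1·q_1*)/p_2.
Plugging in: q_1* = (3·6/9.4)² = 3.6668.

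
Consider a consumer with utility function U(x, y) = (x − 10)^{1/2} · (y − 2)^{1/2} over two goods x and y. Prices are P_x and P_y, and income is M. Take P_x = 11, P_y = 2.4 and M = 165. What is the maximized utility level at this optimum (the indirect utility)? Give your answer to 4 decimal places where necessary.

Let x' = x−10, y' = y−2. MRS = y'/x' = P_x/P_y.
After buying the subsistence bundle (10, 2), a share 0.5 of the remaining income goes to x: x* = 10 + 0.5·(M − 10P_x − 2P_y)/P_x.
Discretionary income = 165 − 10·11 − 2·2.4 = 50.2; x* = 10 + 0.5·50.2/11 = 12.2818; y* = 2 + 0.5·50.2/2.4 = 12.4583.
Utility at the optimum: U(12.2818, 12.4583) = 4.8851.

V = 4.8851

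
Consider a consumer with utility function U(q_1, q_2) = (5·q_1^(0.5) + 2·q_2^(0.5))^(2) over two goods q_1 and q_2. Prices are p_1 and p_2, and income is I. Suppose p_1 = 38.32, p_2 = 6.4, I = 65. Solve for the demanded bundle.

q_1* = 0.8663, q_2* = 4.9692

From the CES first-order condition, (5/2)·(q_2/q_1)^(0.5) = p_1/p_2.
Hence q_2/q_1 = ((2/5)·p_1/p_2)^(1/(0.5)), i.e. raised to the 2 power.
Substitute q_2 = (q_2/q_1)·q_1 into the budget: q_1* = I/(p_1 + p_2·(q_2/q_1)).
Numerically q_2/q_1 = 5.736025, so q_1* = 65/(38.32 + 6.4·5.736025) = 0.8663 and q_2* = 5.736025·0.8663 = 4.9692.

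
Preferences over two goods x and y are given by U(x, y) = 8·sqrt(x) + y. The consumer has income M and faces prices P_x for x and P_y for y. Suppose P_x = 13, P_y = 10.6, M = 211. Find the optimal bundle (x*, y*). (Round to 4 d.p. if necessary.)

Utility is quasi-linear in y; the FOC for x is 4/√x = P_x/P_y.
Solve: √x = 4·P_y/P_x, so x*(P_x,P_y) = (4·P_y/P_x)², and y* = (M − P_x·x*)/P_y.
Plugging in: x* = (4·10.6/13)² = 10.6376, y* = 6.8595.

x* = 10.6376, y* = 6.8595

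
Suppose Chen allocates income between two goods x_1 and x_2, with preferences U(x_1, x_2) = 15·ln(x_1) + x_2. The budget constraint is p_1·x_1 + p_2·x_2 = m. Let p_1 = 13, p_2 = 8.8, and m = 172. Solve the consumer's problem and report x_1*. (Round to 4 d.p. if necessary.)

At the given prices: x_1* = 15·8.8/13 = 10.1538.

x_1* = 10.1538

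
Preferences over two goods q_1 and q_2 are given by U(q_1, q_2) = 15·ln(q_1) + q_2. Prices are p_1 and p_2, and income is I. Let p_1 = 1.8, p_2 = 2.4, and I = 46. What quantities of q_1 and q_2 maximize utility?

MU_q_1 = 15/q_1, MU_q_2 = 1. Tangency: 15/q_1 = p_1/p_2.
So q_1*(p_1,p_2) = 15·p_2/p_1, independent of income; and q_2* = (I − 15·p_2)/p_2.
At the given prices: q_1* = 15·2.4/1.8 = 20, and q_2* = 4.1667.

q_1* = 20, q_2* = 4.1667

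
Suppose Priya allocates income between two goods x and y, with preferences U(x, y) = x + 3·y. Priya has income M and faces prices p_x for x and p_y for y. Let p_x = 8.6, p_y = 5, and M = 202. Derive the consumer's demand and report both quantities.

Linear utility — the consumer picks whichever good has higher MU/price: 1/8.6 = 0.1163 vs 3/5 = 0.6.
y gives more utility per dollar, so spend all income on y: y* = M/p_y, x* = 0.
Numerically: x* = 0, y* = 40.4.

x* = 0, y* = 40.4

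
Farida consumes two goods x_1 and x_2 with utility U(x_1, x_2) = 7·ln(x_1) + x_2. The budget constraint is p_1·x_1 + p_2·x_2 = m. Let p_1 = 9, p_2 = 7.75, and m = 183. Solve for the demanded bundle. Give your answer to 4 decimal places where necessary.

MU_x_1 = 7/x_1, MU_x_2 = 1. Tangency: 7/x_1 = p_1/p_2.
So x_1*(p_1,p_2) = 7·p_2/p_1, independent of income; and x_2* = (m − 7·p_2)/p_2.
At the given prices: x_1* = 7·7.75/9 = 6.0278, and x_2* = 16.6129.

x_1* = 6.0278, x_2* = 16.6129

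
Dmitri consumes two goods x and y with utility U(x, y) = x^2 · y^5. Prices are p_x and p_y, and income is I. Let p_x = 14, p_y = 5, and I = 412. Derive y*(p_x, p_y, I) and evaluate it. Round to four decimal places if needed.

Demand: x*(p_x,p_y,I) = 2/7·I/p_x and y* = 5/7·I/p_y.
At p_x=14, p_y=5, I=412: y* = 5/7·412/5 = 58.8571.

y* = 58.8571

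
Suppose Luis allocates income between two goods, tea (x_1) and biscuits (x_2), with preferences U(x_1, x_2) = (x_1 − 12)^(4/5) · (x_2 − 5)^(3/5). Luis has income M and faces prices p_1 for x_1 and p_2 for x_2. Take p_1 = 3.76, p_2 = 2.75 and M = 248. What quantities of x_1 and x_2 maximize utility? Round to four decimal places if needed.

x_1* = 40.7432, x_2* = 34.4748

MRS = (4/3)·(x_2−5)/(x_1−12). Tangency with p_1/p_2 gives x_2−5 = (3/4)·(p_1/p_2)·(x_1−12).
Substituting into the budget: x_1* = 12 + 4/7·(M − 12·p_1 − 5·p_2)/p_1, and x_2* = 5 + 3/7·(…)/p_2.
Discretionary income = 248 − 12·3.76 − 5·2.75 = 189.13; x_1* = 12 + 4/7·189.13/3.76 = 40.7432; x_2* = 5 + 3/7·189.13/2.75 = 34.4748.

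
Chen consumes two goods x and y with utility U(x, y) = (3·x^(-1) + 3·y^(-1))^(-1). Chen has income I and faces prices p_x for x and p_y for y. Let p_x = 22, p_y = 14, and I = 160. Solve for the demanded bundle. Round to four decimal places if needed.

MRS = MU_x/MU_y = (y/x)^(2). Set equal to p_x/p_y.
Solve for the ratio: y/x = [p_x/p_y]^(0.5).
With the ratio pinned down, the budget gives x* = I/(p_x + p_y·(y/x)) and y* = (y/x)·x*.
Numerically y/x = 1.253566, so x* = 160/(22 + 14·1.253566) = 4.0455 and y* = 1.253566·4.0455 = 5.0713.

x* = 4.0455, y* = 5.0713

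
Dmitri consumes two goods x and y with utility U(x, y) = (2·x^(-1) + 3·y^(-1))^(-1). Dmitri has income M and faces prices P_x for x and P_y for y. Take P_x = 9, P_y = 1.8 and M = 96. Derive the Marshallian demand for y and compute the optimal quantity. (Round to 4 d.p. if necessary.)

y* = 18.8741

With the ratio pinned down, the budget gives x* = M/(P_x + P_y·(y/x)) and y* = (y/x)·x*.
Numerically y/x = 2.738613, so x* = 96/(9 + 1.8·2.738613) = 6.8918 and y* = 2.738613·6.8918 = 18.8741.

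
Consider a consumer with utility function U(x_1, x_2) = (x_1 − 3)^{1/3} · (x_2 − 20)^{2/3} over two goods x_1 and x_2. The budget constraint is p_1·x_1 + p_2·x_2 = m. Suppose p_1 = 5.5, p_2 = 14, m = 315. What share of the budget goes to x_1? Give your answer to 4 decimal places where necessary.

share on x_1 = 0.072

MRS = (1/2)·(x_2−20)/(x_1−3). Tangency with p_1/p_2 gives x_2−20 = 2·(p_1/p_2)·(x_1−3).
Substituting into the budget: x_1* = 3 + 1/3·(m − 3·p_1 − 20·p_2)/p_1, and x_2* = 20 + 2/3·(…)/p_2.
Discretionary income = 315 − 3·5.5 − 20·14 = 18.5; x_1* = 3 + 1/3·18.5/5.5 = 4.1212; x_2* = 20 + 2/3·18.5/14 = 20.881.
Expenditure on x_1: 5.5·4.1212 = 22.6667; share = 0.072.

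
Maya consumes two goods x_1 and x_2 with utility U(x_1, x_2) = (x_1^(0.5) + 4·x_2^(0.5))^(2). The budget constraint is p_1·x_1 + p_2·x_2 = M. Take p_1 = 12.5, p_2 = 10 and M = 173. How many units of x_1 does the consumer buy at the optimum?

x_1* = 0.659

MRS = MU_x_1/MU_x_2 = (1/4)·(x_2/x_1)^(0.5). Set equal to p_1/p_2.
Solve for the ratio: x_2/x_1 = [4·p_1/p_2]^(2).
With the ratio pinned down, the budget gives x_1* = M/(p_1 + p_2·(x_2/x_1)) and x_2* = (x_2/x_1)·x_1*.
Numerically x_2/x_1 = 25, so x_1* = 173/(12.5 + 10·25) = 0.659.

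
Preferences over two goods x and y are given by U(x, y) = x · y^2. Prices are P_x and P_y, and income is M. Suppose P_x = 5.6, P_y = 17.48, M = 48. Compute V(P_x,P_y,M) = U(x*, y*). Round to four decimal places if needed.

V = 9.5752

The MRS is (1/2)·y/x. Set MRS = P_x/P_y.
Rearranging, P_y·y = 2·P_x·x. Substituting into the budget gives P_x·x·(1 + 2) = M.
Demand: x*(P_x,P_y,M) = 1/3·M/P_x and y* = 2/3·M/P_y.
At P_x=5.6, P_y=17.48, M=48: x* = 1/3·48/5.6 = 2.8571, y* = 1.8307.
Utility at the optimum: U(2.8571, 1.8307) = 9.5752.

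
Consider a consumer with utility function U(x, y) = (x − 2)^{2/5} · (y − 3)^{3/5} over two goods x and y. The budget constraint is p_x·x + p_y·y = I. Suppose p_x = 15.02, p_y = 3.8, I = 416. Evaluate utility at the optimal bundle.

V = 29.02

MRS = (2/3)·(y−3)/(x−2). Tangency with p_x/p_y gives y−3 = (3/2)·(p_x/p_y)·(x−2).
Substituting into the budget: x* = 2 + 0.4·(I − 2·p_x − 3·p_y)/p_x, and y* = 3 + 0.6·(…)/p_y.
Discretionary income = 416 − 2·15.02 − 3·3.8 = 374.56; x* = 2 + 0.4·374.56/15.02 = 11.975; y* = 3 + 0.6·374.56/3.8 = 62.1411.
Utility at the optimum: U(11.975, 62.1411) = 29.02.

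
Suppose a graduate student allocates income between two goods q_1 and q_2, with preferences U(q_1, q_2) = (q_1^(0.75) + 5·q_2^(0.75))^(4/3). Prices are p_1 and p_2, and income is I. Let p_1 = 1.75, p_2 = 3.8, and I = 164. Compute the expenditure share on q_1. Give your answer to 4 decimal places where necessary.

share on q_1 = 0.0161

With the ratio pinned down, the budget gives q_1* = I/(p_1 + p_2·(q_2/q_1)) and q_2* = (q_2/q_1)·q_1*.
Numerically q_2/q_1 = 28.112394, so q_1* = 164/(1.75 + 3.8·28.112394) = 1.5104 and q_2* = 28.112394·1.5104 = 42.4623.
Expenditure on q_1: 1.75·1.5104 = 2.6433; share = 0.0161.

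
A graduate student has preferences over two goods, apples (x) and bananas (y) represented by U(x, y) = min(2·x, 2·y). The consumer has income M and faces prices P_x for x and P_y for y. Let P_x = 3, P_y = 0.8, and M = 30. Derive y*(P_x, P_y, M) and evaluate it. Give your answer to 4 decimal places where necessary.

Demand: x*(P_x,P_y,M) = 2·M/(2·P_x + 2·P_y), y* = 2·M/(2·P_x + 2·P_y).
Here 2·3 + 2·0.8 = 7.6, giving y* = 7.8947.

y* = 7.8947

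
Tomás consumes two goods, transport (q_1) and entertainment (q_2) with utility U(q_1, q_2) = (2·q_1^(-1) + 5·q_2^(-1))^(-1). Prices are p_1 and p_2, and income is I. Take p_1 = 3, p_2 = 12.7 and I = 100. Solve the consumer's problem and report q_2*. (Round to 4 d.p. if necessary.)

MU_q_1 ∝ 2·q_1^(-2), MU_q_2 ∝ 5·q_2^(-2), so MRS = (2/5)·(q_2/q_1)^(2) = p_1/p_2.
Hence q_2/q_1 = ((5/2)·p_1/p_2)^(1/(2)), i.e. raised to the 0.5 power.
Substitute q_2 = (q_2/q_1)·q_1 into the budget: q_1* = I/(p_1 + p_2·(q_2/q_1)).
Numerically q_2/q_1 = 0.768473, so q_1* = 100/(3 + 12.7·0.768473) = 7.8372 and q_2* = 0.768473·7.8372 = 6.0227.

q_2* = 6.0227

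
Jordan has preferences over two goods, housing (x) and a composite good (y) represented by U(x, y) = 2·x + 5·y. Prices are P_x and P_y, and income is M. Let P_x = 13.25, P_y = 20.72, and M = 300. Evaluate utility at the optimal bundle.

Perfect substitutes: compare marginal utility per dollar. 2/P_x vs 5/P_y → 0.1509 vs 0.2413.
y gives more utility per dollar, so spend all income on y: y* = M/P_y, x* = 0.
Numerically: x* = 0, y* = 14.4788.
Utility at the optimum: U(0, 14.4788) = 72.3938.

V = 72.3938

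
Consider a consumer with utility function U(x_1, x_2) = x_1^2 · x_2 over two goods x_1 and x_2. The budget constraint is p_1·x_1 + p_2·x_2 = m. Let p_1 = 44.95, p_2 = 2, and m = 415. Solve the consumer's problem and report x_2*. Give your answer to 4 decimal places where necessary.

Demand: x_1*(p_1,p_2,m) = 2/3·m/p_1 and x_2* = 1/3·m/p_2.
At p_1=44.95, p_2=2, m=415: x_2* = 1/3·415/2 = 69.1667.

x_2* = 69.1667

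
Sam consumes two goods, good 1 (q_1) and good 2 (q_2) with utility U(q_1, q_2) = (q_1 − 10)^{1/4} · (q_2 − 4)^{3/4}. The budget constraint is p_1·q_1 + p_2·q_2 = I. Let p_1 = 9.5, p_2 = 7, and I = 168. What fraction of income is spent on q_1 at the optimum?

MRS = (1/3)·(q_2−4)/(q_1−10). Tangency with p_1/p_2 gives q_2−4 = 3·(p_1/p_2)·(q_1−10).
After buying the subsistence bundle (10, 4), a share 0.25 of the remaining income goes to q_1: q_1* = 10 + 0.25·(I − 10p_1 − 4p_2)/p_1.
Discretionary income = 168 − 10·9.5 − 4·7 = 45; q_1* = 10 + 0.25·45/9.5 = 11.1842; q_2* = 4 + 0.75·45/7 = 8.8214.
Expenditure on q_1: 9.5·11.1842 = 106.25; share = 0.6324.

share on q_1 = 0.6324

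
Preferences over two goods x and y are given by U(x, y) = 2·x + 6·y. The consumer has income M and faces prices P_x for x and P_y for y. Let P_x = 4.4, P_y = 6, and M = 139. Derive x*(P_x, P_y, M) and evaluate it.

x* = 0

Numerically: x* = 0, y* = 23.1667.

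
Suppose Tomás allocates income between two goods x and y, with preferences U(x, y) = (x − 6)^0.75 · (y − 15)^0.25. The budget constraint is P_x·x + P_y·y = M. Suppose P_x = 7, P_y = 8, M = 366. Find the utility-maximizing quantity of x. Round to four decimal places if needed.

x* = 27.8571

This is Cobb-Douglas in (x−6, y−15): tangency gives 0.75·P_y·(y−15) = 0.25·P_x·(x−6).
Substituting into the budget: x* = 6 + 0.75·(M − 6·P_x − 15·P_y)/P_x, and y* = 15 + 0.25·(…)/P_y.
Discretionary income = 366 − 6·7 − 15·8 = 204; x* = 6 + 0.75·204/7 = 27.8571.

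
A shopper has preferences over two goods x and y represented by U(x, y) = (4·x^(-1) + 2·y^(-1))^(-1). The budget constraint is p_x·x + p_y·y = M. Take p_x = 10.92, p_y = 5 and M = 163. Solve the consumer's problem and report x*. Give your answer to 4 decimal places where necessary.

MU_x ∝ 4·x^(-2), MU_y ∝ 2·y^(-2), so MRS = 2·(y/x)^(2) = p_x/p_y.
Solve for the ratio: y/x = [(1/2)·p_x/p_y]^(0.5).
With the ratio pinned down, the budget gives x* = M/(p_x + p_y·(y/x)) and y* = (y/x)·x*.
Numerically y/x = 1.044988, so x* = 163/(10.92 + 5·1.044988) = 10.096.

x* = 10.096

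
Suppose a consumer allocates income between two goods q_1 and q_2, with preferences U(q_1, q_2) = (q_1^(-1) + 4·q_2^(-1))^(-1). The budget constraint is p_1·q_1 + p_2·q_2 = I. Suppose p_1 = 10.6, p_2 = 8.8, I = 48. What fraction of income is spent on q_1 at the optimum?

MRS = MU_q_1/MU_q_2 = (1/4)·(q_2/q_1)^(2). Set equal to p_1/p_2.
Hence q_2/q_1 = (4·p_1/p_2)^(1/(2)), i.e. raised to the 0.5 power.
With the ratio pinned down, the budget gives q_1* = I/(p_1 + p_2·(q_2/q_1)) and q_2* = (q_2/q_1)·q_1*.
Numerically q_2/q_1 = 2.195036, so q_1* = 48/(10.6 + 8.8·2.195036) = 1.6045 and q_2* = 2.195036·1.6045 = 3.5219.
Expenditure on q_1: 10.6·1.6045 = 17.0074; share = 0.3543.

share on q_1 = 0.3543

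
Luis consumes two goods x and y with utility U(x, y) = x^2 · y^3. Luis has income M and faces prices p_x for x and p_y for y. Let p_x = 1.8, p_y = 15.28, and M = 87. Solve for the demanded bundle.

x* = 19.3333, y* = 3.4162

Tangency: MRS = (2/3)·y/x = p_x/p_y.
So 2·p_y·y = 3·p_x·x; combined with the budget, a share 0.4 of income goes to x.
Demand: x*(p_x,p_y,M) = 0.4·M/p_x and y* = 0.6·M/p_y.
At p_x=1.8, p_y=15.28, M=87: x* = 0.4·87/1.8 = 19.3333, y* = 3.4162.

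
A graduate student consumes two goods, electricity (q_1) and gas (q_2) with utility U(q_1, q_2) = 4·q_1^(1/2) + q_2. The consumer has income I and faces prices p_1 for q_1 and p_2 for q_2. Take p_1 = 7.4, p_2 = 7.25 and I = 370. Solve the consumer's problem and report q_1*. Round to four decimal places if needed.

Plugging in: q_1* = (2·7.25/7.4)² = 3.8395.

q_1* = 3.8395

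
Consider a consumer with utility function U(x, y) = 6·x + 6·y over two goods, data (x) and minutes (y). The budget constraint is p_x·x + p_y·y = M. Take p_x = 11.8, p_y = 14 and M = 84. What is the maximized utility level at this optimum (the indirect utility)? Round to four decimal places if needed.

V = 42.7119

Linear utility — the consumer picks whichever good has higher MU/price: 6/11.8 = 0.5085 vs 6/14 = 0.4286.
x gives more utility per dollar, so spend all income on x: x* = M/p_x, y* = 0.
Numerically: x* = 7.1186, y* = 0.
Utility at the optimum: U(7.1186, 0) = 42.7119.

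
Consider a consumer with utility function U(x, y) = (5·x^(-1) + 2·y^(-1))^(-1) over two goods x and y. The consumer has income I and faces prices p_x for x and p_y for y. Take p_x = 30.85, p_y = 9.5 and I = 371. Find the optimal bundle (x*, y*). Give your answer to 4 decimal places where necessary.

With the ratio pinned down, the budget gives x* = I/(p_x + p_y·(y/x)) and y* = (y/x)·x*.
Numerically y/x = 1.139714, so x* = 371/(30.85 + 9.5·1.139714) = 8.9017 and y* = 1.139714·8.9017 = 10.1454.

x* = 8.9017, y* = 10.1454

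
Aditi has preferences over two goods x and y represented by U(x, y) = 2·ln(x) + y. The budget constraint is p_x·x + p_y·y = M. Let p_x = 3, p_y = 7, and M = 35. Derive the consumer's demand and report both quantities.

x* = 4.6667, y* = 3

So x*(p_x,p_y) = 2·p_y/p_x, independent of income; and y* = (M − 2·p_y)/p_y.
At the given prices: x* = 2·7/3 = 4.6667, and y* = 3.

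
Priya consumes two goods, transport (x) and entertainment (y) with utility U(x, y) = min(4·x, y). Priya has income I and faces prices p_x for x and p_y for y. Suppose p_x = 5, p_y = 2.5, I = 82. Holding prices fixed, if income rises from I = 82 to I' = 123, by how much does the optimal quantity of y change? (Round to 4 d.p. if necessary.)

Δy* = 10.9333

With perfect complements, no substitution: consume in ratio x:y = 1:4.
Budget: p_x·x + p_y·4·x = I, so (p_x + 4·p_y)·x = I.
Demand: x*(p_x,p_y,I) = I/(p_x + 4·p_y), y* = 4·I/(p_x + 4·p_y).
Here 5 + 4·2.5 = 15, giving y* = 21.8667.
At I' = 123: y* = 32.8. Change: 32.8 − 21.8667 = 10.9333.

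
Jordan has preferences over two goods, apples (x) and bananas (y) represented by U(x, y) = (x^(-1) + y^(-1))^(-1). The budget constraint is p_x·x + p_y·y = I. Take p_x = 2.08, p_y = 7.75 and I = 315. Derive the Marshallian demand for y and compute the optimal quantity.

y* = 26.7744

Numerically y/x = 0.518061, so x* = 315/(2.08 + 7.75·0.518061) = 51.6819 and y* = 0.518061·51.6819 = 26.7744.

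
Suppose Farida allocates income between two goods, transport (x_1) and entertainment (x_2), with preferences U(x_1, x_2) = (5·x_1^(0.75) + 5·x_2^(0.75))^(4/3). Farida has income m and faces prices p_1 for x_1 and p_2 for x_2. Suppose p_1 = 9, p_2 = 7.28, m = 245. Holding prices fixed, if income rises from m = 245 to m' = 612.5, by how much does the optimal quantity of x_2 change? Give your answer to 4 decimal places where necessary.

Δx_2* = 33.01

From the CES first-order condition, (x_2/x_1)^(0.25) = p_1/p_2.
Hence x_2/x_1 = (p_1/p_2)^(1/(0.25)), i.e. raised to the 4 power.
Substitute x_2 = (x_2/x_1)·x_1 into the budget: x_1* = m/(p_1 + p_2·(x_2/x_1)).
Numerically x_2/x_1 = 2.335848, so x_1* = 245/(9 + 7.28·2.335848) = 9.4213 and x_2* = 2.335848·9.4213 = 22.0067.
At m' = 612.5: x_2* = 55.0167. Change: 55.0167 − 22.0067 = 33.01.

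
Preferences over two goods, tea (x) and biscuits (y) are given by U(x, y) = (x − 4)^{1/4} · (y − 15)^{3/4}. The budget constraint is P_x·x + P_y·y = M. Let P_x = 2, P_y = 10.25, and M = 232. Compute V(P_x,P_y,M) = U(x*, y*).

V = 5.8766

Let x' = x−4, y' = y−15. MRS = (1/3)·y'/x' = P_x/P_y.
Substituting into the budget: x* = 4 + 0.25·(M − 4·P_x − 15·P_y)/P_x, and y* = 15 + 0.75·(…)/P_y.
Discretionary income = 232 − 4·2 − 15·10.25 = 70.25; x* = 4 + 0.25·70.25/2 = 12.7812; y* = 15 + 0.75·70.25/10.25 = 20.1402.
Utility at the optimum: U(12.7812, 20.1402) = 5.8766.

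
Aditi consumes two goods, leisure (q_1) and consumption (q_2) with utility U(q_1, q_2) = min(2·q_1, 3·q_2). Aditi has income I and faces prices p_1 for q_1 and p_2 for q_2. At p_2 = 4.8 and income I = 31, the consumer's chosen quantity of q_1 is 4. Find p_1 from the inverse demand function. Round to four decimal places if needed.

p_1 = 4.55

Leontief preferences: the optimum is at the kink where q_1/3 = q_2/2, i.e. q_2 = (2/3)·q_1.
Budget: p_1·q_1 + p_2·(2/3)·q_1 = I, so (3·p_1 + 2·p_2)·q_1 = 3·I.
Demand: q_1*(p_1,p_2,I) = 3·I/(3·p_1 + 2·p_2), q_2* = 2·I/(3·p_1 + 2·p_2).
Set q_1* = 4 in the demand function and solve for p_1: p_1 = 4.55.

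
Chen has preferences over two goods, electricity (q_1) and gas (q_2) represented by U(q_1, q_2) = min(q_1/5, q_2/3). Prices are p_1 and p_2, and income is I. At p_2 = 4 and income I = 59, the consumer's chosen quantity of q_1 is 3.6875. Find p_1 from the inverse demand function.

Leontief preferences: the optimum is at the kink where q_1/5 = q_2/3, i.e. q_2 = (3/5)·q_1.
Budget: p_1·q_1 + p_2·(3/5)·q_1 = I, so (5·p_1 + 3·p_2)·q_1 = 5·I.
Demand: q_1*(p_1,p_2,I) = 5·I/(5·p_1 + 3·p_2), q_2* = 3·I/(5·p_1 + 3·p_2).
Set q_1* = 3.6875 in the demand function and solve for p_1: p_1 = 13.6.

p_1 = 13.6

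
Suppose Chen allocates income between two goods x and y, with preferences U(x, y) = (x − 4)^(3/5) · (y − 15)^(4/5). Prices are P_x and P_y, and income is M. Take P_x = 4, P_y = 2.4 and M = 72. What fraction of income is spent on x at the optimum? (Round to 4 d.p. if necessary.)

Let x' = x−4, y' = y−15. MRS = (3/4)·y'/x' = P_x/P_y.
After buying the subsistence bundle (4, 15), a share 3/7 of the remaining income goes to x: x* = 4 + 3/7·(M − 4P_x − 15P_y)/P_x.
Discretionary income = 72 − 4·4 − 15·2.4 = 20; x* = 4 + 3/7·20/4 = 6.1429; y* = 15 + 4/7·20/2.4 = 19.7619.
Expenditure on x: 4·6.1429 = 24.5714; share = 0.3413.

share on x = 0.3413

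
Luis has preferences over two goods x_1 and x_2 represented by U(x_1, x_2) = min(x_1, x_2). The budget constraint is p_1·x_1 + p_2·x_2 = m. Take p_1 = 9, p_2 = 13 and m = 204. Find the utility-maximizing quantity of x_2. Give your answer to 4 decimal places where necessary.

Demand: x_1*(p_1,p_2,m) = m/(p_1 + p_2), x_2* = m/(p_1 + p_2).
Here 9 + 13 = 22, giving x_2* = 9.2727.

x_2* = 9.2727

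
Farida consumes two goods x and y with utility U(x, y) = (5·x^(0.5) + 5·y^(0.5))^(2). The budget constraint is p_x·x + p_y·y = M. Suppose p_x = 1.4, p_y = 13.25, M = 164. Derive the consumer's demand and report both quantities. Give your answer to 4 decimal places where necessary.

x* = 105.9483, y* = 1.1828

Substitute y = (y/x)·x into the budget: x* = M/(p_x + p_y·(y/x)).
Numerically y/x = 0.011164, so x* = 164/(1.4 + 13.25·0.011164) = 105.9483 and y* = 0.011164·105.9483 = 1.1828.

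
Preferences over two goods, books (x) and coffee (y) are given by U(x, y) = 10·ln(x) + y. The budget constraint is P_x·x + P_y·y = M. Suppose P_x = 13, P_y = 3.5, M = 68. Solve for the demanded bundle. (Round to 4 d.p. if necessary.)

x* = 2.6923, y* = 9.4286

MU_x = 10/x, MU_y = 1. Tangency: 10/x = P_x/P_y.
So x*(P_x,P_y) = 10·P_y/P_x, independent of income; and y* = (M − 10·P_y)/P_y.
At the given prices: x* = 10·3.5/13 = 2.6923, and y* = 9.4286.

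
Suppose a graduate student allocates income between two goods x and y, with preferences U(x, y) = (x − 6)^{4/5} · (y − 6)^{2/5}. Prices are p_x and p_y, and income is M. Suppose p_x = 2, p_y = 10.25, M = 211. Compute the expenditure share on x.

This is Cobb-Douglas in (x−6, y−6): tangency gives 0.8·p_y·(y−6) = 0.4·p_x·(x−6).
After buying the subsistence bundle (6, 6), a share 2/3 of the remaining income goes to x: x* = 6 + 2/3·(M − 6p_x − 6p_y)/p_x.
Discretionary income = 211 − 6·2 − 6·10.25 = 137.5; x* = 6 + 2/3·137.5/2 = 51.8333; y* = 6 + 1/3·137.5/10.25 = 10.4715.
Expenditure on x: 2·51.8333 = 103.6667; share = 0.4913.

share on x = 0.4913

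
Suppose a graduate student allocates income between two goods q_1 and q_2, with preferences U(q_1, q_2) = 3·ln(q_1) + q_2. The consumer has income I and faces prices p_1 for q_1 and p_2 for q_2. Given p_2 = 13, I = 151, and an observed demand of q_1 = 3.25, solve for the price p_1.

p_1 = 12

Set MRS = p_1/p_2: (3/q_1)/1 = p_1/p_2.
So q_1*(p_1,p_2) = 3·p_2/p_1, independent of income; and q_2* = (I − 3·p_2)/p_2.
Set q_1* = 3.25 in the demand function and solve for p_1: p_1 = 12.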